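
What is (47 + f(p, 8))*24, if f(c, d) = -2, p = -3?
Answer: 1080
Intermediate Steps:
(47 + f(p, 8))*24 = (47 - 2)*24 = 45*24 = 1080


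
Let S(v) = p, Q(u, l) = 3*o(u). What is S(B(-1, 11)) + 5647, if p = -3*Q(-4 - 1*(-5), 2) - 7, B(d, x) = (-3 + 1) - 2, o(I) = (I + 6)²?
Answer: 5199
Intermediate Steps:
o(I) = (6 + I)²
Q(u, l) = 3*(6 + u)²
B(d, x) = -4 (B(d, x) = -2 - 2 = -4)
p = -448 (p = -9*(6 + (-4 - 1*(-5)))² - 7 = -9*(6 + (-4 + 5))² - 7 = -9*(6 + 1)² - 7 = -9*7² - 7 = -9*49 - 7 = -3*147 - 7 = -441 - 7 = -448)
S(v) = -448
S(B(-1, 11)) + 5647 = -448 + 5647 = 5199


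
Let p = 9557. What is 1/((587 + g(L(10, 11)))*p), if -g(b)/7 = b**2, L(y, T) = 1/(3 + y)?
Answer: 169/948016172 ≈ 1.7827e-7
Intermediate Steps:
g(b) = -7*b**2
1/((587 + g(L(10, 11)))*p) = 1/((587 - 7/(3 + 10)**2)*9557) = (1/9557)/(587 - 7*(1/13)**2) = (1/9557)/(587 - 7*1/169) = (1/9557)/(587 - 7/169) = (1/9557)/(99196/169) = (169/99196)*(1/9557) = 169/948016172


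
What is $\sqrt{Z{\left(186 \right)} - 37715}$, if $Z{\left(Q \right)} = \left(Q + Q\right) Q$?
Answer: $\sqrt{31477} \approx 177.42$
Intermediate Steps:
$Z{\left(Q \right)} = 2 Q^{2}$ ($Z{\left(Q \right)} = 2 Q Q = 2 Q^{2}$)
$\sqrt{Z{\left(186 \right)} - 37715} = \sqrt{2 \cdot 186^{2} - 37715} = \sqrt{2 \cdot 34596 - 37715} = \sqrt{69192 - 37715} = \sqrt{31477}$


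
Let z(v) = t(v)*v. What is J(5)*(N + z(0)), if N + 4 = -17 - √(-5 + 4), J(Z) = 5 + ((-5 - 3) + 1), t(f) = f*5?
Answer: 42 + 2*I ≈ 42.0 + 2.0*I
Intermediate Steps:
t(f) = 5*f
J(Z) = -2 (J(Z) = 5 + (-8 + 1) = 5 - 7 = -2)
z(v) = 5*v² (z(v) = (5*v)*v = 5*v²)
N = -21 - I (N = -4 + (-17 - √(-5 + 4)) = -4 + (-17 - √(-1)) = -4 + (-17 - I) = -21 - I ≈ -21.0 - 1.0*I)
J(5)*(N + z(0)) = -2*((-21 - I) + 5*0²) = -2*((-21 - I) + 5*0) = -2*((-21 - I) + 0) = -2*(-21 - I) = 42 + 2*I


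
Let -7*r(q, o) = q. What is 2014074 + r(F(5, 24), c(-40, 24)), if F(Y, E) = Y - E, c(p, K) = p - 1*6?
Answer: 14098537/7 ≈ 2.0141e+6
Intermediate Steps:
c(p, K) = -6 + p (c(p, K) = p - 6 = -6 + p)
r(q, o) = -q/7
2014074 + r(F(5, 24), c(-40, 24)) = 2014074 - (5 - 1*24)/7 = 2014074 - (5 - 24)/7 = 2014074 - ⅐*(-19) = 2014074 + 19/7 = 14098537/7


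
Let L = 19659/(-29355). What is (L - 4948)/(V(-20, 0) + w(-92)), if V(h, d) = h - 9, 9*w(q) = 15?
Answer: 145268199/802370 ≈ 181.05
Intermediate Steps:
w(q) = 5/3 (w(q) = (⅑)*15 = 5/3)
V(h, d) = -9 + h
L = -6553/9785 (L = 19659*(-1/29355) = -6553/9785 ≈ -0.66970)
(L - 4948)/(V(-20, 0) + w(-92)) = (-6553/9785 - 4948)/((-9 - 20) + 5/3) = -48422733/(9785*(-29 + 5/3)) = -48422733/(9785*(-82/3)) = -48422733/9785*(-3/82) = 145268199/802370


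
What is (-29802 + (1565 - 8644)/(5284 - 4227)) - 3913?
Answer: -35643834/1057 ≈ -33722.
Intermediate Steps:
(-29802 + (1565 - 8644)/(5284 - 4227)) - 3913 = (-29802 - 7079/1057) - 3913 = -31507793/1057 - 3913 = -35643834/1057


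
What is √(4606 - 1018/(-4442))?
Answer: 3*√2524644015/2221 ≈ 67.869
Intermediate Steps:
√(4606 - 1018/(-4442)) = √(4606 - 1018*(-1/4442)) = √(4606 + 509/2221) = √(10230435/2221) = 3*√2524644015/2221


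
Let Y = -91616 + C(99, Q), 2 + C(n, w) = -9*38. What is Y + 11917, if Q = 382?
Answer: -80043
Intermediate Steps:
C(n, w) = -344 (C(n, w) = -2 - 9*38 = -2 - 342 = -344)
Y = -91960 (Y = -91616 - 344 = -91960)
Y + 11917 = -91960 + 11917 = -80043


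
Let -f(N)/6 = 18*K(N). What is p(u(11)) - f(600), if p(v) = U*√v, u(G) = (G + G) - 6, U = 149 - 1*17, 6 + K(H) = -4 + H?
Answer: 64248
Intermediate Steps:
K(H) = -10 + H (K(H) = -6 + (-4 + H) = -10 + H)
f(N) = 1080 - 108*N (f(N) = -108*(-10 + N) = -6*(-180 + 18*N) = 1080 - 108*N)
U = 132 (U = 149 - 17 = 132)
u(G) = -6 + 2*G (u(G) = 2*G - 6 = -6 + 2*G)
p(v) = 132*√v
p(u(11)) - f(600) = 132*√(-6 + 2*11) - (1080 - 108*600) = 132*√(-6 + 22) - (1080 - 64800) = 132*√16 - 1*(-63720) = 132*4 + 63720 = 528 + 63720 = 64248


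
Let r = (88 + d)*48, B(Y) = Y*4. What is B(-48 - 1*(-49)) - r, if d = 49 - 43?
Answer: -4508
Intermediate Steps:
d = 6
B(Y) = 4*Y
r = 4512 (r = (88 + 6)*48 = 94*48 = 4512)
B(-48 - 1*(-49)) - r = 4*(-48 - 1*(-49)) - 1*4512 = 4*(-48 + 49) - 4512 = 4*1 - 4512 = 4 - 4512 = -4508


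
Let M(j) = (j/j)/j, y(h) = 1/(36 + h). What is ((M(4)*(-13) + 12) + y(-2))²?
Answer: 356409/4624 ≈ 77.078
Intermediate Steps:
M(j) = 1/j
((M(4)*(-13) + 12) + y(-2))² = ((-13/4 + 12) + 1/(36 - 2))² = (((¼)*(-13) + 12) + 1/34)² = ((-13/4 + 12) + 1/34)² = (35/4 + 1/34)² = (597/68)² = 356409/4624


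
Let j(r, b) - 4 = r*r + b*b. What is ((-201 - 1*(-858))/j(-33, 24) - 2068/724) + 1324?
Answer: 399221880/302089 ≈ 1321.5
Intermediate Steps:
j(r, b) = 4 + b² + r² (j(r, b) = 4 + (r*r + b*b) = 4 + (r² + b²) = 4 + (b² + r²) = 4 + b² + r²)
((-201 - 1*(-858))/j(-33, 24) - 2068/724) + 1324 = ((-201 - 1*(-858))/(4 + 24² + (-33)²) - 2068/724) + 1324 = ((-201 + 858)/(4 + 576 + 1089) - 2068*1/724) + 1324 = (657/1669 - 517/181) + 1324 = -743956/302089 + 1324 = 399221880/302089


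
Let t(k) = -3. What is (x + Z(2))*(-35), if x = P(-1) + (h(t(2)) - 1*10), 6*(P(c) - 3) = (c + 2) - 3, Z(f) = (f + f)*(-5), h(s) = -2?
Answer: 3080/3 ≈ 1026.7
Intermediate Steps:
Z(f) = -10*f (Z(f) = (2*f)*(-5) = -10*f)
P(c) = 17/6 + c/6 (P(c) = 3 + ((c + 2) - 3)/6 = 3 + ((2 + c) - 3)/6 = 3 + (-1 + c)/6 = 3 + (-1/6 + c/6) = 17/6 + c/6)
x = -28/3 (x = (17/6 + (1/6)*(-1)) + (-2 - 1*10) = (17/6 - 1/6) + (-2 - 10) = 8/3 - 12 = -28/3 ≈ -9.3333)
(x + Z(2))*(-35) = (-28/3 - 10*2)*(-35) = (-28/3 - 20)*(-35) = -88/3*(-35) = 3080/3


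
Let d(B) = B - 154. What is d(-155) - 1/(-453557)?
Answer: -140149112/453557 ≈ -309.00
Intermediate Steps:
d(B) = -154 + B
d(-155) - 1/(-453557) = (-154 - 155) - 1/(-453557) = -309 - 1*(-1/453557) = -309 + 1/453557 = -140149112/453557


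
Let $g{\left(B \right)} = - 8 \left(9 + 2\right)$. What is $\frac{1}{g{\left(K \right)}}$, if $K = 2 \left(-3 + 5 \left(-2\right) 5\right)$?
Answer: $- \frac{1}{88} \approx -0.011364$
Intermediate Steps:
$K = -106$ ($K = 2 \left(-3 - 50\right) = 2 \left(-53\right) = -106$)
$g{\left(B \right)} = -88$ ($g{\left(B \right)} = \left(-8\right) 11 = -88$)
$\frac{1}{g{\left(K \right)}} = \frac{1}{-88} = - \frac{1}{88}$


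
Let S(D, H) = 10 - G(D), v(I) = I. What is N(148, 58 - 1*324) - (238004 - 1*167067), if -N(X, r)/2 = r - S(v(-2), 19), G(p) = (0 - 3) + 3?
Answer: -70385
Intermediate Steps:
G(p) = 0 (G(p) = -3 + 3 = 0)
S(D, H) = 10 (S(D, H) = 10 - 1*0 = 10 + 0 = 10)
N(X, r) = 20 - 2*r (N(X, r) = -2*(r - 1*10) = -2*(r - 10) = -2*(-10 + r) = 20 - 2*r)
N(148, 58 - 1*324) - (238004 - 1*167067) = (20 - 2*(58 - 1*324)) - (238004 - 1*167067) = (20 - 2*(58 - 324)) - (238004 - 167067) = (20 - 2*(-266)) - 1*70937 = (20 + 532) - 70937 = 552 - 70937 = -70385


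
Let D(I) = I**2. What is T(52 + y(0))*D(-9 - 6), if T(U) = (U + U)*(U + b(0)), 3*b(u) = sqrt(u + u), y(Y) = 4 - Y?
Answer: 1411200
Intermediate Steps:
b(u) = sqrt(2)*sqrt(u)/3 (b(u) = sqrt(u + u)/3 = sqrt(2*u)/3 = (sqrt(2)*sqrt(u))/3 = sqrt(2)*sqrt(u)/3)
T(U) = 2*U**2 (T(U) = (U + U)*(U + sqrt(2)*sqrt(0)/3) = (2*U)*(U + (1/3)*sqrt(2)*0) = (2*U)*(U + 0) = (2*U)*U = 2*U**2)
T(52 + y(0))*D(-9 - 6) = (2*(52 + (4 - 1*0))**2)*(-9 - 6)**2 = (2*(52 + (4 + 0))**2)*(-15)**2 = (2*(52 + 4)**2)*225 = (2*56**2)*225 = (2*3136)*225 = 6272*225 = 1411200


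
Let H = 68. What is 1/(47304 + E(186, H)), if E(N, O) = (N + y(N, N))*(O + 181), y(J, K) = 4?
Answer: 1/94614 ≈ 1.0569e-5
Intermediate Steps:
E(N, O) = (4 + N)*(181 + O) (E(N, O) = (N + 4)*(O + 181) = (4 + N)*(181 + O))
1/(47304 + E(186, H)) = 1/(47304 + (724 + 4*68 + 181*186 + 186*68)) = 1/(47304 + (724 + 272 + 33666 + 12648)) = 1/(47304 + 47310) = 1/94614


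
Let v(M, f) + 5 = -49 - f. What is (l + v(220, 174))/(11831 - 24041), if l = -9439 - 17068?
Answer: 5347/2442 ≈ 2.1896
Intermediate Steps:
v(M, f) = -54 - f (v(M, f) = -5 + (-49 - f) = -54 - f)
l = -26507
(l + v(220, 174))/(11831 - 24041) = (-26507 + (-54 - 1*174))/(11831 - 24041) = (-26507 + (-54 - 174))/(-12210) = (-26507 - 228)*(-1/12210) = -26735*(-1/12210) = 5347/2442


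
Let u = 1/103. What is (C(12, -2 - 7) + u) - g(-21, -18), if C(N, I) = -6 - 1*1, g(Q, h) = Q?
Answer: 1443/103 ≈ 14.010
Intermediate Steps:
u = 1/103 ≈ 0.0097087
C(N, I) = -7 (C(N, I) = -6 - 1 = -7)
(C(12, -2 - 7) + u) - g(-21, -18) = (-7 + 1/103) - 1*(-21) = -720/103 + 21 = 1443/103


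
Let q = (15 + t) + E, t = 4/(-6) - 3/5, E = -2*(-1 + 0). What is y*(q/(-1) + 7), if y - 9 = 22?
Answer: -4061/15 ≈ -270.73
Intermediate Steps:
y = 31 (y = 9 + 22 = 31)
E = 2 (E = -2*(-1) = 2)
t = -19/15 (t = 4*(-1/6) - 3*1/5 = -2/3 - 3/5 = -19/15 ≈ -1.2667)
q = 236/15 (q = (15 - 19/15) + 2 = 206/15 + 2 = 236/15 ≈ 15.733)
y*(q/(-1) + 7) = 31*((236/15)/(-1) + 7) = 31*((236/15)*(-1) + 7) = 31*(-236/15 + 7) = 31*(-131/15) = -4061/15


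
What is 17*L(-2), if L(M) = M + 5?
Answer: 51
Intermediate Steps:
L(M) = 5 + M
17*L(-2) = 17*(5 - 2) = 17*3 = 51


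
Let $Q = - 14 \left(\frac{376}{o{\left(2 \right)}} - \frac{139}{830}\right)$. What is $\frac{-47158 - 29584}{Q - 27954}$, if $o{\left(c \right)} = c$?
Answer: $\frac{31847930}{12692217} \approx 2.5092$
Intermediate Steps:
$Q = - \frac{1091307}{415}$ ($Q = - 14 \left(\frac{376}{2} - \frac{139}{830}\right) = - 14 \left(376 \cdot \frac{1}{2} - \frac{139}{830}\right) = - 14 \left(188 - \frac{139}{830}\right) = \left(-14\right) \frac{155901}{830} = - \frac{1091307}{415} \approx -2629.7$)
$\frac{-47158 - 29584}{Q - 27954} = \frac{-47158 - 29584}{- \frac{1091307}{415} - 27954} = - \frac{76742}{- \frac{1091307}{415} - 27954} = - \frac{76742}{- \frac{12692217}{415}} = \left(-76742\right) \left(- \frac{415}{12692217}\right) = \frac{31847930}{12692217}$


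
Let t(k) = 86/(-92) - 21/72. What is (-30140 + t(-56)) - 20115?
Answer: -27741437/552 ≈ -50256.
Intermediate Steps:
t(k) = -677/552 (t(k) = 86*(-1/92) - 21*1/72 = -43/46 - 7/24 = -677/552)
(-30140 + t(-56)) - 20115 = (-30140 - 677/552) - 20115 = -16637957/552 - 20115 = -27741437/552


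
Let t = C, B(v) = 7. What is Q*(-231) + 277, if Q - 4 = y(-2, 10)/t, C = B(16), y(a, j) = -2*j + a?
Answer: 79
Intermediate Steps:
y(a, j) = a - 2*j
C = 7
t = 7
Q = 6/7 (Q = 4 + (-2 - 2*10)/7 = 4 + (-2 - 20)*(1/7) = 4 - 22*1/7 = 4 - 22/7 = 6/7 ≈ 0.85714)
Q*(-231) + 277 = (6/7)*(-231) + 277 = -198 + 277 = 79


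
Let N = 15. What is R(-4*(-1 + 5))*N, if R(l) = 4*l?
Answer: -960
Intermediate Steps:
R(-4*(-1 + 5))*N = (4*(-4*(-1 + 5)))*15 = (4*(-4*4))*15 = (4*(-16))*15 = -64*15 = -960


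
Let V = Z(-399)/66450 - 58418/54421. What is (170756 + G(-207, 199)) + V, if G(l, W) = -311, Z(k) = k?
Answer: 205457388495057/1205425150 ≈ 1.7044e+5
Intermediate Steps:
V = -1301196693/1205425150 (V = -399/66450 - 58418/54421 = -399*1/66450 - 58418*1/54421 = -133/22150 - 58418/54421 = -1301196693/1205425150 ≈ -1.0795)
(170756 + G(-207, 199)) + V = (170756 - 311) - 1301196693/1205425150 = 170445 - 1301196693/1205425150 = 205457388495057/1205425150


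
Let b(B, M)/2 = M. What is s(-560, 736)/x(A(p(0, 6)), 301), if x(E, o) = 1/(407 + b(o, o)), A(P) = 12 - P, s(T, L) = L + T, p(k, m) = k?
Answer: 177584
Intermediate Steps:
b(B, M) = 2*M
x(E, o) = 1/(407 + 2*o)
s(-560, 736)/x(A(p(0, 6)), 301) = (736 - 560)/(1/(407 + 2*301)) = 176/(1/(407 + 602)) = 176/(1/1009) = 176*1009 = 177584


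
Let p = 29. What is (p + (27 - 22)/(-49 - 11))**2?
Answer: 120409/144 ≈ 836.17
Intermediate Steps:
(p + (27 - 22)/(-49 - 11))**2 = (29 + (27 - 22)/(-49 - 11))**2 = (29 + 5/(-60))**2 = (29 + 5*(-1/60))**2 = (29 - 1/12)**2 = (347/12)**2 = 120409/144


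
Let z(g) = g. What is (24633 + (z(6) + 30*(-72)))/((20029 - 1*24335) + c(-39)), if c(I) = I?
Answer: -22479/4345 ≈ -5.1735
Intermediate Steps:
(24633 + (z(6) + 30*(-72)))/((20029 - 1*24335) + c(-39)) = (24633 + (6 + 30*(-72)))/((20029 - 1*24335) - 39) = (24633 + (6 - 2160))/((20029 - 24335) - 39) = (24633 - 2154)/(-4306 - 39) = 22479/(-4345) = 22479*(-1/4345) = -22479/4345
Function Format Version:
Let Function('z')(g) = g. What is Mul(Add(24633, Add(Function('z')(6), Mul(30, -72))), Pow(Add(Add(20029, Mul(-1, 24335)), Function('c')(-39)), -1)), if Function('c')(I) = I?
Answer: Rational(-22479, 4345) ≈ -5.1735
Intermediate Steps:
Mul(Add(24633, Add(Function('z')(6), Mul(30, -72))), Pow(Add(Add(20029, Mul(-1, 24335)), Function('c')(-39)), -1)) = Mul(Add(24633, Add(6, Mul(30, -72))), Pow(Add(Add(20029, Mul(-1, 24335)), -39), -1)) = Mul(Add(24633, Add(6, -2160)), Pow(Add(Add(20029, -24335), -39), -1)) = Mul(Add(24633, -2154), Pow(Add(-4306, -39), -1)) = Mul(22479, Pow(-4345, -1)) = Mul(22479, Rational(-1, 4345)) = Rational(-22479, 4345)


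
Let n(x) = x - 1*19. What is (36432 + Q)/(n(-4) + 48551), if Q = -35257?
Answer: 1175/48528 ≈ 0.024213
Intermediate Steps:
n(x) = -19 + x (n(x) = x - 19 = -19 + x)
(36432 + Q)/(n(-4) + 48551) = (36432 - 35257)/((-19 - 4) + 48551) = 1175/(-23 + 48551) = 1175/48528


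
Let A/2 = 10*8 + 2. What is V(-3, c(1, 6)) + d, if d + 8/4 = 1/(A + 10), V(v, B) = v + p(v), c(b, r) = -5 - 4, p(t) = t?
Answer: -1391/174 ≈ -7.9943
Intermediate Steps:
A = 164 (A = 2*(10*8 + 2) = 2*(80 + 2) = 2*82 = 164)
c(b, r) = -9
V(v, B) = 2*v (V(v, B) = v + v = 2*v)
d = -347/174 (d = -2 + 1/(164 + 10) = -2 + 1/174 = -347/174 ≈ -1.9943)
V(-3, c(1, 6)) + d = 2*(-3) - 347/174 = -6 - 347/174 = -1391/174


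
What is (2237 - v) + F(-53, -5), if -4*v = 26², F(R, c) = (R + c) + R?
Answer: 2295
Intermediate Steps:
F(R, c) = c + 2*R
v = -169 (v = -¼*26² = -¼*676 = -169)
(2237 - v) + F(-53, -5) = (2237 - 1*(-169)) + (-5 + 2*(-53)) = (2237 + 169) + (-5 - 106) = 2406 - 111 = 2295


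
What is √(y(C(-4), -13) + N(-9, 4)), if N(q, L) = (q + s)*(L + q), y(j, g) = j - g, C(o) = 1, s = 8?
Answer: √19 ≈ 4.3589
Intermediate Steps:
N(q, L) = (8 + q)*(L + q) (N(q, L) = (q + 8)*(L + q) = (8 + q)*(L + q))
√(y(C(-4), -13) + N(-9, 4)) = √((1 - 1*(-13)) + ((-9)² + 8*4 + 8*(-9) + 4*(-9))) = √((1 + 13) + (81 + 32 - 72 - 36)) = √(14 + 5) = √19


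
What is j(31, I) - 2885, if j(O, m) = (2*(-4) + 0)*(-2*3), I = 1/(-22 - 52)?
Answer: -2837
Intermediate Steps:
I = -1/74 (I = 1/(-74) = -1/74 ≈ -0.013514)
j(O, m) = 48 (j(O, m) = (-8 + 0)*(-6) = -8*(-6) = 48)
j(31, I) - 2885 = 48 - 2885 = -2837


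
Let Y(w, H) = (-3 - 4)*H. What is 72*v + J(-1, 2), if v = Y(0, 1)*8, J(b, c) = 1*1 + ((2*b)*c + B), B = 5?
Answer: -4030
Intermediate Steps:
J(b, c) = 6 + 2*b*c (J(b, c) = 1*1 + ((2*b)*c + 5) = 1 + (2*b*c + 5) = 1 + (5 + 2*b*c) = 6 + 2*b*c)
Y(w, H) = -7*H
v = -56 (v = -7*1*8 = -7*8 = -56)
72*v + J(-1, 2) = 72*(-56) + (6 + 2*(-1)*2) = -4032 + (6 - 4) = -4032 + 2 = -4030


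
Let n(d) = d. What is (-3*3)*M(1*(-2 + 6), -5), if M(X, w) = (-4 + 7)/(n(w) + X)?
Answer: 27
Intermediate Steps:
M(X, w) = 3/(X + w) (M(X, w) = (-4 + 7)/(w + X) = 3/(X + w))
(-3*3)*M(1*(-2 + 6), -5) = (-3*3)*(3/(1*(-2 + 6) - 5)) = -27/(1*4 - 5) = -27/(4 - 5) = -27/(-1) = -27*(-1) = -9*(-3) = 27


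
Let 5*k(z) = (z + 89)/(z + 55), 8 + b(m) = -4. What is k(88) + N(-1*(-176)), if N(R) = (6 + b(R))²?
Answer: 25917/715 ≈ 36.248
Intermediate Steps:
b(m) = -12 (b(m) = -8 - 4 = -12)
N(R) = 36 (N(R) = (6 - 12)² = (-6)² = 36)
k(z) = (89 + z)/(5*(55 + z)) (k(z) = ((z + 89)/(z + 55))/5 = ((89 + z)/(55 + z))/5 = (89 + z)/(5*(55 + z)))
k(88) + N(-1*(-176)) = (89 + 88)/(5*(55 + 88)) + 36 = (⅕)*177/143 + 36 = (⅕)*(1/143)*177 + 36 = 177/715 + 36 = 25917/715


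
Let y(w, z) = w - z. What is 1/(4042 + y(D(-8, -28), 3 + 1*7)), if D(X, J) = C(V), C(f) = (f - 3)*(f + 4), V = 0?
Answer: 1/4020 ≈ 0.00024876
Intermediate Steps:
C(f) = (-3 + f)*(4 + f)
D(X, J) = -12 (D(X, J) = -12 + 0 + 0**2 = -12 + 0 + 0 = -12)
1/(4042 + y(D(-8, -28), 3 + 1*7)) = 1/(4042 + (-12 - (3 + 1*7))) = 1/(4042 + (-12 - (3 + 7))) = 1/(4042 + (-12 - 1*10)) = 1/(4042 + (-12 - 10)) = 1/(4042 - 22) = 1/4020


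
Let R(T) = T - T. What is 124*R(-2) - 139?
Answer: -139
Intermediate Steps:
R(T) = 0
124*R(-2) - 139 = 124*0 - 139 = 0 - 139 = -139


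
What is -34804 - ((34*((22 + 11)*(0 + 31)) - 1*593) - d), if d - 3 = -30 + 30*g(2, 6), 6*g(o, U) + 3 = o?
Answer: -69025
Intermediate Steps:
g(o, U) = -1/2 + o/6
d = -32 (d = 3 + (-30 + 30*(-1/2 + (1/6)*2)) = 3 + (-30 + 30*(-1/2 + 1/3)) = 3 + (-30 + 30*(-1/6)) = 3 + (-30 - 5) = 3 - 35 = -32)
-34804 - ((34*((22 + 11)*(0 + 31)) - 1*593) - d) = -34804 - ((34*((22 + 11)*(0 + 31)) - 1*593) - 1*(-32)) = -34804 - ((34*(33*31) - 593) + 32) = -34804 - ((34*1023 - 593) + 32) = -34804 - ((34782 - 593) + 32) = -34804 - (34189 + 32) = -34804 - 1*34221 = -34804 - 34221 = -69025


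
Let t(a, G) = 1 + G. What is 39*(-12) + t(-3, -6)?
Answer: -473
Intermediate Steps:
39*(-12) + t(-3, -6) = 39*(-12) + (1 - 6) = -468 - 5 = -473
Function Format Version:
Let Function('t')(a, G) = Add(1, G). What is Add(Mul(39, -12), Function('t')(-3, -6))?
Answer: -473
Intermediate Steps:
Add(Mul(39, -12), Function('t')(-3, -6)) = Add(Mul(39, -12), Add(1, -6)) = Add(-468, -5) = -473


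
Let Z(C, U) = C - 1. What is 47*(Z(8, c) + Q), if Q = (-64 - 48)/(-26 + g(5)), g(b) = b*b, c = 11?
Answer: 5593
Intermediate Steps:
g(b) = b**2
Z(C, U) = -1 + C
Q = 112 (Q = (-64 - 48)/(-26 + 5**2) = -112/(-26 + 25) = -112/(-1) = -112*(-1) = 112)
47*(Z(8, c) + Q) = 47*((-1 + 8) + 112) = 47*(7 + 112) = 47*119 = 5593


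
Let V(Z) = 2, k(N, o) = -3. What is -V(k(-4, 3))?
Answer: -2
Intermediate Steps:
-V(k(-4, 3)) = -1*2 = -2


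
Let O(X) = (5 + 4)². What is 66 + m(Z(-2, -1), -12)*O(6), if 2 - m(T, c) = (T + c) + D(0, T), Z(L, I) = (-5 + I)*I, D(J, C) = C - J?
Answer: 228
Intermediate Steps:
O(X) = 81 (O(X) = 9² = 81)
Z(L, I) = I*(-5 + I)
m(T, c) = 2 - c - 2*T (m(T, c) = 2 - ((T + c) + (T - 1*0)) = 2 - ((T + c) + (T + 0)) = 2 - ((T + c) + T) = 2 - (c + 2*T) = 2 + (-c - 2*T) = 2 - c - 2*T)
66 + m(Z(-2, -1), -12)*O(6) = 66 + (2 - 1*(-12) - (-2)*(-5 - 1))*81 = 66 + (2 + 12 - (-2)*(-6))*81 = 66 + (2 + 12 - 2*6)*81 = 66 + (2 + 12 - 12)*81 = 66 + 2*81 = 66 + 162 = 228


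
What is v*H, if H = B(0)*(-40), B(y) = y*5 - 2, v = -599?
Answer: -47920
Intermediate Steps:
B(y) = -2 + 5*y (B(y) = 5*y - 2 = -2 + 5*y)
H = 80 (H = (-2 + 5*0)*(-40) = (-2 + 0)*(-40) = -2*(-40) = 80)
v*H = -599*80 = -47920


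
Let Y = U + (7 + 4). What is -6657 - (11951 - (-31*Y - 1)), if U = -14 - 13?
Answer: -18113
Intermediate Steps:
U = -27
Y = -16 (Y = -27 + (7 + 4) = -27 + 11 = -16)
-6657 - (11951 - (-31*Y - 1)) = -6657 - (11951 - (-31*(-16) - 1)) = -6657 - (11951 - (496 - 1)) = -6657 - (11951 - 1*495) = -6657 - (11951 - 495) = -6657 - 1*11456 = -6657 - 11456 = -18113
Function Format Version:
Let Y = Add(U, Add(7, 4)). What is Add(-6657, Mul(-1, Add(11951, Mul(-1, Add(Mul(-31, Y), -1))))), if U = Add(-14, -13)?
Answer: -18113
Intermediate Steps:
U = -27
Y = -16 (Y = Add(-27, Add(7, 4)) = Add(-27, 11) = -16)
Add(-6657, Mul(-1, Add(11951, Mul(-1, Add(Mul(-31, Y), -1))))) = Add(-6657, Mul(-1, Add(11951, Mul(-1, Add(Mul(-31, -16), -1))))) = Add(-6657, Mul(-1, Add(11951, Mul(-1, Add(496, -1))))) = Add(-6657, Mul(-1, Add(11951, Mul(-1, 495)))) = Add(-6657, Mul(-1, Add(11951, -495))) = Add(-6657, Mul(-1, 11456)) = Add(-6657, -11456) = -18113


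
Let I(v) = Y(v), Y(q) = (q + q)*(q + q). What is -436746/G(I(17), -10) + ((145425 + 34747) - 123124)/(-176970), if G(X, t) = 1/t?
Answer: 128818223192/29495 ≈ 4.3675e+6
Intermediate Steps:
Y(q) = 4*q² (Y(q) = (2*q)*(2*q) = 4*q²)
I(v) = 4*v²
-436746/G(I(17), -10) + ((145425 + 34747) - 123124)/(-176970) = -436746/(1/(-10)) + ((145425 + 34747) - 123124)/(-176970) = -436746/(-⅒) + (180172 - 123124)*(-1/176970) = -436746*(-10) + 57048*(-1/176970) = 4367460 - 9508/29495 = 128818223192/29495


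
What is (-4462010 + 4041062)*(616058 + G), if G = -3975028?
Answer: 1413951703560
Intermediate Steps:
(-4462010 + 4041062)*(616058 + G) = (-4462010 + 4041062)*(616058 - 3975028) = -420948*(-3358970) = 1413951703560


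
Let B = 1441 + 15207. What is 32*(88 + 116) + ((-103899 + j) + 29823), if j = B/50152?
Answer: -423456331/6269 ≈ -67548.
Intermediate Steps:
B = 16648
j = 2081/6269 (j = 16648/50152 = 16648*(1/50152) = 2081/6269 ≈ 0.33195)
32*(88 + 116) + ((-103899 + j) + 29823) = 32*(88 + 116) + ((-103899 + 2081/6269) + 29823) = 32*204 + (-651340750/6269 + 29823) = 6528 - 464380363/6269 = -423456331/6269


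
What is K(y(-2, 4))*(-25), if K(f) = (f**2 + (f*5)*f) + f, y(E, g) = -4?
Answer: -2300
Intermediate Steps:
K(f) = f + 6*f**2 (K(f) = (f**2 + (5*f)*f) + f = (f**2 + 5*f**2) + f = 6*f**2 + f = f + 6*f**2)
K(y(-2, 4))*(-25) = -4*(1 + 6*(-4))*(-25) = -4*(1 - 24)*(-25) = -4*(-23)*(-25) = 92*(-25) = -2300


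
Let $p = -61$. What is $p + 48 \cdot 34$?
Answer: $1571$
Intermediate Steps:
$p + 48 \cdot 34 = -61 + 48 \cdot 34 = -61 + 1632 = 1571$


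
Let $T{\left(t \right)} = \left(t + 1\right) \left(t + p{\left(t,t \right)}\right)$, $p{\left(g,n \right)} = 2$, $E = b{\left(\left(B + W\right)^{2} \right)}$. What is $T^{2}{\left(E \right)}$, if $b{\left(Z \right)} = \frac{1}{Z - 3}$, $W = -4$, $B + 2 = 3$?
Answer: $\frac{8281}{1296} \approx 6.3897$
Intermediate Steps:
$B = 1$ ($B = -2 + 3 = 1$)
$b{\left(Z \right)} = \frac{1}{-3 + Z}$
$E = \frac{1}{6}$ ($E = \frac{1}{-3 + \left(1 - 4\right)^{2}} = \frac{1}{-3 + \left(-3\right)^{2}} = \frac{1}{-3 + 9} = \frac{1}{6} \approx 0.16667$)
$T{\left(t \right)} = \left(1 + t\right) \left(2 + t\right)$ ($T{\left(t \right)} = \left(t + 1\right) \left(t + 2\right) = \left(1 + t\right) \left(2 + t\right)$)
$T^{2}{\left(E \right)} = \left(2 + \left(\frac{1}{6}\right)^{2} + 3 \cdot \frac{1}{6}\right)^{2} = \left(2 + \frac{1}{36} + \frac{1}{2}\right)^{2} = \left(\frac{91}{36}\right)^{2} = \frac{8281}{1296}$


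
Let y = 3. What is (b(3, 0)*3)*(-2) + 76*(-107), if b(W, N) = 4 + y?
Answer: -8174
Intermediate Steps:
b(W, N) = 7 (b(W, N) = 4 + 3 = 7)
(b(3, 0)*3)*(-2) + 76*(-107) = (7*3)*(-2) + 76*(-107) = 21*(-2) - 8132 = -42 - 8132 = -8174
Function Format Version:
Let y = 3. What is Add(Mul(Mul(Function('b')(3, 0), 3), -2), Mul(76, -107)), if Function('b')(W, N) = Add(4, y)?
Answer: -8174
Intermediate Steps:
Function('b')(W, N) = 7 (Function('b')(W, N) = Add(4, 3) = 7)
Add(Mul(Mul(Function('b')(3, 0), 3), -2), Mul(76, -107)) = Add(Mul(Mul(7, 3), -2), Mul(76, -107)) = Add(Mul(21, -2), -8132) = Add(-42, -8132) = -8174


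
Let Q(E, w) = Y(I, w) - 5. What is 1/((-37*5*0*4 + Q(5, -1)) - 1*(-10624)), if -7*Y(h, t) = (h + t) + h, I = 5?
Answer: 7/74324 ≈ 9.4182e-5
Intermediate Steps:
Y(h, t) = -2*h/7 - t/7 (Y(h, t) = -((h + t) + h)/7 = -(t + 2*h)/7 = -2*h/7 - t/7)
Q(E, w) = -45/7 - w/7 (Q(E, w) = (-2/7*5 - w/7) - 5 = (-10/7 - w/7) - 5 = -45/7 - w/7)
1/((-37*5*0*4 + Q(5, -1)) - 1*(-10624)) = 1/((-37*5*0*4 + (-45/7 - 1/7*(-1))) - 1*(-10624)) = 1/((-0*4 + (-45/7 + 1/7)) + 10624) = 1/((-37*0 - 44/7) + 10624) = 1/((0 - 44/7) + 10624) = 1/(-44/7 + 10624) = 1/(74324/7) = 7/74324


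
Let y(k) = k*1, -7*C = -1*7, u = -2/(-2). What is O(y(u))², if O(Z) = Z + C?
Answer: 4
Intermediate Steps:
u = 1 (u = -2*(-½) = 1)
C = 1 (C = -(-1)*7/7 = -⅐*(-7) = 1)
y(k) = k
O(Z) = 1 + Z (O(Z) = Z + 1 = 1 + Z)
O(y(u))² = (1 + 1)² = 2² = 4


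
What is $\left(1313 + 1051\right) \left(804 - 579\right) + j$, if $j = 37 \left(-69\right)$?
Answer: $529347$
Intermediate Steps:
$j = -2553$
$\left(1313 + 1051\right) \left(804 - 579\right) + j = \left(1313 + 1051\right) \left(804 - 579\right) - 2553 = 2364 \cdot 225 - 2553 = 531900 - 2553 = 529347$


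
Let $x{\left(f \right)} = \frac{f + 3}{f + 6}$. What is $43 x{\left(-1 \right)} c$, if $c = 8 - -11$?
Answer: $\frac{1634}{5} \approx 326.8$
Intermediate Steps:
$x{\left(f \right)} = \frac{3 + f}{6 + f}$
$c = 19$ ($c = 8 + 11 = 19$)
$43 x{\left(-1 \right)} c = 43 \frac{3 - 1}{6 - 1} \cdot 19 = 43 \cdot \frac{1}{5} \cdot 2 \cdot 19 = 43 \cdot \frac{2}{5} \cdot 19 = \frac{86}{5} \cdot 19 = \frac{1634}{5}$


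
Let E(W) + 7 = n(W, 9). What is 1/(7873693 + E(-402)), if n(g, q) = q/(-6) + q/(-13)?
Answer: 26/204715779 ≈ 1.2701e-7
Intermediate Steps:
n(g, q) = -19*q/78 (n(g, q) = q*(-1/6) + q*(-1/13) = -q/6 - q/13 = -19*q/78)
E(W) = -239/26 (E(W) = -7 - 19/78*9 = -7 - 57/26 = -239/26)
1/(7873693 + E(-402)) = 1/(7873693 - 239/26) = 1/(204715779/26) = 26/204715779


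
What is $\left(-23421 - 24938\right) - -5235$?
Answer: $-43124$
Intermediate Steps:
$\left(-23421 - 24938\right) - -5235 = -48359 + 5235 = -43124$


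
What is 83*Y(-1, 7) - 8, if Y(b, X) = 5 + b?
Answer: 324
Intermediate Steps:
83*Y(-1, 7) - 8 = 83*(5 - 1) - 8 = 83*4 - 8 = 332 - 8 = 324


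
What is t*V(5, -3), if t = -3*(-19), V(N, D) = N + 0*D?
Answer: 285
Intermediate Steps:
V(N, D) = N (V(N, D) = N + 0 = N)
t = 57
t*V(5, -3) = 57*5 = 285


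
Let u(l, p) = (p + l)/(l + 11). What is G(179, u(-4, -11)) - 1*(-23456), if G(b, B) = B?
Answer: 164177/7 ≈ 23454.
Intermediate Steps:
u(l, p) = (l + p)/(11 + l)
G(179, u(-4, -11)) - 1*(-23456) = (-4 - 11)/(11 - 4) - 1*(-23456) = -15/7 + 23456 = 164177/7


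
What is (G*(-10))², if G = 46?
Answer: 211600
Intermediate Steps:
(G*(-10))² = (46*(-10))² = (-460)² = 211600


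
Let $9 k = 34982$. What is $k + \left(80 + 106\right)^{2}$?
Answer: $\frac{346346}{9} \approx 38483.0$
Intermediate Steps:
$k = \frac{34982}{9}$ ($k = \frac{1}{9} \cdot 34982 = \frac{34982}{9} \approx 3886.9$)
$k + \left(80 + 106\right)^{2} = \frac{34982}{9} + \left(80 + 106\right)^{2} = \frac{34982}{9} + 186^{2} = \frac{34982}{9} + 34596 = \frac{346346}{9}$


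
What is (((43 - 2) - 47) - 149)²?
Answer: 24025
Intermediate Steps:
(((43 - 2) - 47) - 149)² = ((41 - 47) - 149)² = (-6 - 149)² = (-155)² = 24025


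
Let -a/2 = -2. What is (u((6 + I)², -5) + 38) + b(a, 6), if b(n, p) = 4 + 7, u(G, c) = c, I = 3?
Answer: 44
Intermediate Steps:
a = 4 (a = -2*(-2) = 4)
b(n, p) = 11
(u((6 + I)², -5) + 38) + b(a, 6) = (-5 + 38) + 11 = 33 + 11 = 44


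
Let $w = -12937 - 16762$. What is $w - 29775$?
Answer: $-59474$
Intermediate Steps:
$w = -29699$
$w - 29775 = -29699 - 29775 = -59474$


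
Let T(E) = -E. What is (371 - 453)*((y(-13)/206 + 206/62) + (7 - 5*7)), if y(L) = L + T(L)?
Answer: 62730/31 ≈ 2023.5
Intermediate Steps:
y(L) = 0 (y(L) = L - L = 0)
(371 - 453)*((y(-13)/206 + 206/62) + (7 - 5*7)) = (371 - 453)*((0/206 + 206/62) + (7 - 5*7)) = -82*((0*(1/206) + 206*(1/62)) + (7 - 35)) = -82*((0 + 103/31) - 28) = -82*(103/31 - 28) = -82*(-765/31) = 62730/31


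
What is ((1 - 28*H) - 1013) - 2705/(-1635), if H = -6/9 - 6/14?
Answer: -106785/109 ≈ -979.68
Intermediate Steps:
H = -23/21 (H = -6*⅑ - 6*1/14 = -⅔ - 3/7 = -23/21 ≈ -1.0952)
((1 - 28*H) - 1013) - 2705/(-1635) = ((1 - 28*(-23/21)) - 1013) - 2705/(-1635) = ((1 + 92/3) - 1013) - 2705*(-1/1635) = (95/3 - 1013) + 541/327 = -2944/3 + 541/327 = -106785/109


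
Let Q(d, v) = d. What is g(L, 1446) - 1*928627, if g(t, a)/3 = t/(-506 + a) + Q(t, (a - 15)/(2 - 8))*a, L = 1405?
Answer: 971258287/188 ≈ 5.1663e+6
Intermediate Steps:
g(t, a) = 3*a*t + 3*t/(-506 + a) (g(t, a) = 3*(t/(-506 + a) + t*a) = 3*(t/(-506 + a) + a*t) = 3*(a*t + t/(-506 + a)) = 3*a*t + 3*t/(-506 + a))
g(L, 1446) - 1*928627 = 3*1405*(1 + 1446**2 - 506*1446)/(-506 + 1446) - 1*928627 = 3*1405*(1 + 2090916 - 731676)/940 - 928627 = 3*1405*(1/940)*1359241 - 928627 = 1145840163/188 - 928627 = 971258287/188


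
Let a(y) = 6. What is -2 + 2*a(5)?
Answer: 10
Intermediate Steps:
-2 + 2*a(5) = -2 + 2*6 = -2 + 12 = 10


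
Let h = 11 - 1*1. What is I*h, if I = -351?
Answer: -3510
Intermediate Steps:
h = 10 (h = 11 - 1 = 10)
I*h = -351*10 = -3510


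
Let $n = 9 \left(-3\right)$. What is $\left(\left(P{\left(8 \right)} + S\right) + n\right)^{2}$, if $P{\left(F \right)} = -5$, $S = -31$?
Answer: $3969$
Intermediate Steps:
$n = -27$
$\left(\left(P{\left(8 \right)} + S\right) + n\right)^{2} = \left(\left(-5 - 31\right) - 27\right)^{2} = \left(-36 - 27\right)^{2} = \left(-63\right)^{2} = 3969$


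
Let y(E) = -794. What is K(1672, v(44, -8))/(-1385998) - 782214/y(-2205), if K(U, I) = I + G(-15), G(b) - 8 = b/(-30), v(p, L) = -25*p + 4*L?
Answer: 1084147931631/1100482412 ≈ 985.16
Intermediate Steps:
G(b) = 8 - b/30 (G(b) = 8 + b/(-30) = 8 + b*(-1/30) = 8 - b/30)
K(U, I) = 17/2 + I (K(U, I) = I + (8 - 1/30*(-15)) = I + (8 + ½) = I + 17/2 = 17/2 + I)
K(1672, v(44, -8))/(-1385998) - 782214/y(-2205) = (17/2 + (-25*44 + 4*(-8)))/(-1385998) - 782214/(-794) = (17/2 + (-1100 - 32))*(-1/1385998) - 782214*(-1/794) = (17/2 - 1132)*(-1/1385998) + 391107/397 = -2247/2*(-1/1385998) + 391107/397 = 2247/2771996 + 391107/397 = 1084147931631/1100482412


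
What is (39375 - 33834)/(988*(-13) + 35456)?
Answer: 5541/22612 ≈ 0.24505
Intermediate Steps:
(39375 - 33834)/(988*(-13) + 35456) = 5541/(-12844 + 35456) = 5541/22612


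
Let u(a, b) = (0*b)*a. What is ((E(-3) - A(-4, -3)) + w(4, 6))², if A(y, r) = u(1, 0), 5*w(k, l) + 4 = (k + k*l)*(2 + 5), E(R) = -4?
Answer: 29584/25 ≈ 1183.4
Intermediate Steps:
w(k, l) = -⅘ + 7*k/5 + 7*k*l/5 (w(k, l) = -⅘ + ((k + k*l)*(2 + 5))/5 = -⅘ + ((k + k*l)*7)/5 = -⅘ + (7*k + 7*k*l)/5 = -⅘ + (7*k/5 + 7*k*l/5) = -⅘ + 7*k/5 + 7*k*l/5)
u(a, b) = 0 (u(a, b) = 0*a = 0)
A(y, r) = 0
((E(-3) - A(-4, -3)) + w(4, 6))² = ((-4 - 1*0) + (-⅘ + (7/5)*4 + (7/5)*4*6))² = ((-4 + 0) + (-⅘ + 28/5 + 168/5))² = (-4 + 192/5)² = (172/5)² = 29584/25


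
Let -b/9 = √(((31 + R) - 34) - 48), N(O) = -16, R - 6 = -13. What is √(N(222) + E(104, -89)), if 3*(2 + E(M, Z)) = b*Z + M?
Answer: √(150 + 2403*I*√58)/3 ≈ 32.017 + 31.755*I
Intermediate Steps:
R = -7 (R = 6 - 13 = -7)
b = -9*I*√58 (b = -9*√(((31 - 7) - 34) - 48) = -9*√((24 - 34) - 48) = -9*√(-10 - 48) = -9*I*√58 ≈ -68.542*I)
E(M, Z) = -2 + M/3 - 3*I*Z*√58 (E(M, Z) = -2 + ((-9*I*√58)*Z + M)/3 = -2 + (-9*I*Z*√58 + M)/3 = -2 + (M - 9*I*Z*√58)/3 = -2 + (M/3 - 3*I*Z*√58) = -2 + M/3 - 3*I*Z*√58)
√(N(222) + E(104, -89)) = √(-16 + (-2 + (⅓)*104 - 3*I*(-89)*√58)) = √(-16 + (-2 + 104/3 + 267*I*√58)) = √(-16 + (98/3 + 267*I*√58)) = √(50/3 + 267*I*√58)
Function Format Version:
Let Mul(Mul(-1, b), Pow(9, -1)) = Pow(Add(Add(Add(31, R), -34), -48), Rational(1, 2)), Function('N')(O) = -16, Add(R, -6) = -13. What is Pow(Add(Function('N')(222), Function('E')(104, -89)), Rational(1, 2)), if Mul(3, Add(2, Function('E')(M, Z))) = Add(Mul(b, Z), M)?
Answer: Mul(Rational(1, 3), Pow(Add(150, Mul(2403, I, Pow(58, Rational(1, 2)))), Rational(1, 2))) ≈ Add(32.017, Mul(31.755, I))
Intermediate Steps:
R = -7 (R = Add(6, -13) = -7)
b = Mul(-9, I, Pow(58, Rational(1, 2))) (b = Mul(-9, Pow(Add(Add(Add(31, -7), -34), -48), Rational(1, 2))) = Mul(-9, Pow(Add(Add(24, -34), -48), Rational(1, 2))) = Mul(-9, Pow(Add(-10, -48), Rational(1, 2))) = Mul(-9, Pow(-58, Rational(1, 2))) = Mul(-9, Mul(I, Pow(58, Rational(1, 2)))) = Mul(-9, I, Pow(58, Rational(1, 2))) ≈ Mul(-68.542, I))
Function('E')(M, Z) = Add(-2, Mul(Rational(1, 3), M), Mul(-3, I, Z, Pow(58, Rational(1, 2)))) (Function('E')(M, Z) = Add(-2, Mul(Rational(1, 3), Add(Mul(Mul(-9, I, Pow(58, Rational(1, 2))), Z), M))) = Add(-2, Mul(Rational(1, 3), Add(Mul(-9, I, Z, Pow(58, Rational(1, 2))), M))) = Add(-2, Mul(Rational(1, 3), Add(M, Mul(-9, I, Z, Pow(58, Rational(1, 2)))))) = Add(-2, Add(Mul(Rational(1, 3), M), Mul(-3, I, Z, Pow(58, Rational(1, 2))))) = Add(-2, Mul(Rational(1, 3), M), Mul(-3, I, Z, Pow(58, Rational(1, 2)))))
Pow(Add(Function('N')(222), Function('E')(104, -89)), Rational(1, 2)) = Pow(Add(-16, Add(-2, Mul(Rational(1, 3), 104), Mul(-3, I, -89, Pow(58, Rational(1, 2))))), Rational(1, 2)) = Pow(Add(-16, Add(-2, Rational(104, 3), Mul(267, I, Pow(58, Rational(1, 2))))), Rational(1, 2)) = Pow(Add(-16, Add(Rational(98, 3), Mul(267, I, Pow(58, Rational(1, 2))))), Rational(1, 2)) = Pow(Add(Rational(50, 3), Mul(267, I, Pow(58, Rational(1, 2)))), Rational(1, 2))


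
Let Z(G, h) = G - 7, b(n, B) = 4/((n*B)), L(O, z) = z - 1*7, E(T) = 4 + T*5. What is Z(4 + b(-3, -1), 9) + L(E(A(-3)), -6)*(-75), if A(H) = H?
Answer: 2920/3 ≈ 973.33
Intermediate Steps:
E(T) = 4 + 5*T
L(O, z) = -7 + z (L(O, z) = z - 7 = -7 + z)
b(n, B) = 4/(B*n) (b(n, B) = 4/((B*n)) = 4*(1/(B*n)) = 4/(B*n))
Z(G, h) = -7 + G
Z(4 + b(-3, -1), 9) + L(E(A(-3)), -6)*(-75) = (-7 + (4 + 4/(-1*(-3)))) + (-7 - 6)*(-75) = (-7 + (4 + 4*(-1)*(-1/3))) - 13*(-75) = (-7 + (4 + 4/3)) + 975 = (-7 + 16/3) + 975 = -5/3 + 975 = 2920/3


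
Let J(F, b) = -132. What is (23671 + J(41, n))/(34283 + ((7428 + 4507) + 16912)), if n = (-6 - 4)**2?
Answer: 23539/63130 ≈ 0.37287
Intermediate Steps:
n = 100 (n = (-10)**2 = 100)
(23671 + J(41, n))/(34283 + ((7428 + 4507) + 16912)) = (23671 - 132)/(34283 + ((7428 + 4507) + 16912)) = 23539/(34283 + (11935 + 16912)) = 23539/(34283 + 28847) = 23539/63130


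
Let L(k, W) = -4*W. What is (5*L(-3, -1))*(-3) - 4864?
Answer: -4924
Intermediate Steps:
(5*L(-3, -1))*(-3) - 4864 = (5*(-4*(-1)))*(-3) - 4864 = (5*4)*(-3) - 4864 = 20*(-3) - 4864 = -60 - 4864 = -4924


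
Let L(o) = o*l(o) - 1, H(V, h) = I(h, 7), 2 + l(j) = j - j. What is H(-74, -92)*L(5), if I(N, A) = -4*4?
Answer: 176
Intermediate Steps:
I(N, A) = -16
l(j) = -2 (l(j) = -2 + (j - j) = -2 + 0 = -2)
H(V, h) = -16
L(o) = -1 - 2*o (L(o) = o*(-2) - 1 = -2*o - 1 = -1 - 2*o)
H(-74, -92)*L(5) = -16*(-1 - 2*5) = -16*(-1 - 10) = -16*(-11) = 176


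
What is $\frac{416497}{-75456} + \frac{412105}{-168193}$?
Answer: $- \frac{101147674801}{12691171008} \approx -7.9699$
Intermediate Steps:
$\frac{416497}{-75456} + \frac{412105}{-168193} = 416497 \left(- \frac{1}{75456}\right) + 412105 \left(- \frac{1}{168193}\right) = - \frac{416497}{75456} - \frac{412105}{168193} = - \frac{101147674801}{12691171008}$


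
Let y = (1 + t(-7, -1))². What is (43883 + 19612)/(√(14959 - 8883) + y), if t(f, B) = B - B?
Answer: -1411/135 + 19754*√31/135 ≈ 804.26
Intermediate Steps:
t(f, B) = 0
y = 1 (y = (1 + 0)² = 1² = 1)
(43883 + 19612)/(√(14959 - 8883) + y) = (43883 + 19612)/(√(14959 - 8883) + 1) = 63495/(√6076 + 1) = 63495/(14*√31 + 1) = 63495/(1 + 14*√31)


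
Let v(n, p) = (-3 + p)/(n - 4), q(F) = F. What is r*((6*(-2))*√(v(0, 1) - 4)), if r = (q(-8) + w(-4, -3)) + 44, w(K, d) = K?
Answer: -192*I*√14 ≈ -718.4*I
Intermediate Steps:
v(n, p) = (-3 + p)/(-4 + n)
r = 32 (r = (-8 - 4) + 44 = -12 + 44 = 32)
r*((6*(-2))*√(v(0, 1) - 4)) = 32*((6*(-2))*√((-3 + 1)/(-4 + 0) - 4)) = 32*(-12*√(-2/(-4) - 4)) = 32*(-12*√(-¼*(-2) - 4)) = 32*(-12*√(½ - 4)) = 32*(-6*I*√14) = -192*I*√14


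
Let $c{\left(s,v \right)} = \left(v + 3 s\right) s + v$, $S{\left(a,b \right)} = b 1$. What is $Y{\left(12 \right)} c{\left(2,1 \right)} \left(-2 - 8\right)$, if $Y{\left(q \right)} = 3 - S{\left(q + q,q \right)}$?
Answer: $1350$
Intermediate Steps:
$S{\left(a,b \right)} = b$
$c{\left(s,v \right)} = v + s \left(v + 3 s\right)$ ($c{\left(s,v \right)} = s \left(v + 3 s\right) + v = v + s \left(v + 3 s\right)$)
$Y{\left(q \right)} = 3 - q$
$Y{\left(12 \right)} c{\left(2,1 \right)} \left(-2 - 8\right) = \left(3 - 12\right) \left(1 + 3 \cdot 2^{2} + 2 \cdot 1\right) \left(-2 - 8\right) = \left(3 - 12\right) \left(1 + 3 \cdot 4 + 2\right) \left(-10\right) = - 9 \left(1 + 12 + 2\right) \left(-10\right) = - 9 \cdot 15 \left(-10\right) = \left(-9\right) \left(-150\right) = 1350$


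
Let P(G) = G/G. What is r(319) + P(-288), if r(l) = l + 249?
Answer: 569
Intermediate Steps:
P(G) = 1
r(l) = 249 + l
r(319) + P(-288) = (249 + 319) + 1 = 568 + 1 = 569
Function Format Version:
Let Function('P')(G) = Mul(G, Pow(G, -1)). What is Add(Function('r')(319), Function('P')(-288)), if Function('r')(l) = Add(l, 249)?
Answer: 569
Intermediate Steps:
Function('P')(G) = 1
Function('r')(l) = Add(249, l)
Add(Function('r')(319), Function('P')(-288)) = Add(Add(249, 319), 1) = Add(568, 1) = 569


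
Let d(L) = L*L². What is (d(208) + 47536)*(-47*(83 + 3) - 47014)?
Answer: -461875449088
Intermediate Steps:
d(L) = L³
(d(208) + 47536)*(-47*(83 + 3) - 47014) = (208³ + 47536)*(-47*(83 + 3) - 47014) = (8998912 + 47536)*(-47*86 - 47014) = 9046448*(-4042 - 47014) = 9046448*(-51056) = -461875449088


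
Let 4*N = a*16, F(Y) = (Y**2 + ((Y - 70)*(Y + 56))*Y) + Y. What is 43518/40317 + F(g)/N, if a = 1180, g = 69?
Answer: 3493463/12686416 ≈ 0.27537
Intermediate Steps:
F(Y) = Y + Y**2 + Y*(-70 + Y)*(56 + Y) (F(Y) = (Y**2 + ((-70 + Y)*(56 + Y))*Y) + Y = (Y**2 + Y*(-70 + Y)*(56 + Y)) + Y = Y + Y**2 + Y*(-70 + Y)*(56 + Y))
N = 4720 (N = (1180*16)/4 = (1/4)*18880 = 4720)
43518/40317 + F(g)/N = 43518/40317 + (69*(-3919 + 69**2 - 13*69))/4720 = 43518*(1/40317) + (69*(-3919 + 4761 - 897))*(1/4720) = 14506/13439 + (69*(-55))*(1/4720) = 14506/13439 - 3795*1/4720 = 14506/13439 - 759/944 = 3493463/12686416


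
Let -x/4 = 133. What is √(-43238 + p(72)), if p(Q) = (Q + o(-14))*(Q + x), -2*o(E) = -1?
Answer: 2*I*√19147 ≈ 276.75*I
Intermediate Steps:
x = -532 (x = -4*133 = -532)
o(E) = ½ (o(E) = -½*(-1) = ½)
p(Q) = (½ + Q)*(-532 + Q) (p(Q) = (Q + ½)*(Q - 532) = (½ + Q)*(-532 + Q))
√(-43238 + p(72)) = √(-43238 + (-266 + 72² - 1063/2*72)) = √(-43238 + (-266 + 5184 - 38268)) = √(-43238 - 33350) = √(-76588) = 2*I*√19147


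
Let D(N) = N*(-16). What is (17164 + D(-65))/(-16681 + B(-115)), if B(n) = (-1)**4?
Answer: -1517/1390 ≈ -1.0914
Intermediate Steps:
B(n) = 1
D(N) = -16*N
(17164 + D(-65))/(-16681 + B(-115)) = (17164 - 16*(-65))/(-16681 + 1) = (17164 + 1040)/(-16680) = 18204*(-1/16680) = -1517/1390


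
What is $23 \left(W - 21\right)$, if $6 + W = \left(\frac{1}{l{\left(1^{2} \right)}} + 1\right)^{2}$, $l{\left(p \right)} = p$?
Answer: $-529$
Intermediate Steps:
$W = -2$ ($W = -6 + \left(\frac{1}{1^{2}} + 1\right)^{2} = -6 + \left(1^{-1} + 1\right)^{2} = -6 + \left(1 + 1\right)^{2} = -6 + 2^{2} = -6 + 4 = -2$)
$23 \left(W - 21\right) = 23 \left(-2 - 21\right) = 23 \left(-23\right) = -529$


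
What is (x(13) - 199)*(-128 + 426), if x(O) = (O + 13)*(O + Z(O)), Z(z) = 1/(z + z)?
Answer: 41720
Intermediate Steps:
Z(z) = 1/(2*z)
x(O) = (13 + O)*(O + 1/(2*O)) (x(O) = (O + 13)*(O + 1/(2*O)) = (13 + O)*(O + 1/(2*O)))
(x(13) - 199)*(-128 + 426) = ((½ + 13² + 13*13 + (13/2)/13) - 199)*(-128 + 426) = ((½ + 169 + 169 + (13/2)*(1/13)) - 199)*298 = ((½ + 169 + 169 + ½) - 199)*298 = (339 - 199)*298 = 140*298 = 41720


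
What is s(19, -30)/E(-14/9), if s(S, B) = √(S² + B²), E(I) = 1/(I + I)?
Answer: -28*√1261/9 ≈ -110.48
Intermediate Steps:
E(I) = 1/(2*I)
s(S, B) = √(B² + S²)
s(19, -30)/E(-14/9) = √((-30)² + 19²)/((1/(2*((-14/9))))) = √(900 + 361)/((1/(2*((-14*⅑))))) = √1261/((1/(2*(-14/9)))) = √1261/(((½)*(-9/14))) = √1261/(-9/28) = √1261*(-28/9) = -28*√1261/9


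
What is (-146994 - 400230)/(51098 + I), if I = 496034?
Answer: -136806/136783 ≈ -1.0002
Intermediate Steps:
(-146994 - 400230)/(51098 + I) = (-146994 - 400230)/(51098 + 496034) = -547224/547132 = -547224*1/547132 = -136806/136783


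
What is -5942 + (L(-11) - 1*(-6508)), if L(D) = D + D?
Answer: 544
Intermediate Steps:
L(D) = 2*D
-5942 + (L(-11) - 1*(-6508)) = -5942 + (2*(-11) - 1*(-6508)) = -5942 + (-22 + 6508) = -5942 + 6486 = 544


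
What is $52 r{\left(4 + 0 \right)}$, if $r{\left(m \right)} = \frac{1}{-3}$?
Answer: $- \frac{52}{3} \approx -17.333$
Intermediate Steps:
$r{\left(m \right)} = - \frac{1}{3}$
$52 r{\left(4 + 0 \right)} = 52 \left(- \frac{1}{3}\right) = - \frac{52}{3}$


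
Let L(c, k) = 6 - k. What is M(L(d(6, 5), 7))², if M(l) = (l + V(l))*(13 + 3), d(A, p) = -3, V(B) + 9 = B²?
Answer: 20736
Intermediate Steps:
V(B) = -9 + B²
M(l) = -144 + 16*l + 16*l² (M(l) = (l + (-9 + l²))*(13 + 3) = (-9 + l + l²)*16 = -144 + 16*l + 16*l²)
M(L(d(6, 5), 7))² = (-144 + 16*(6 - 1*7) + 16*(6 - 1*7)²)² = (-144 + 16*(6 - 7) + 16*(6 - 7)²)² = (-144 + 16*(-1) + 16*(-1)²)² = (-144 - 16 + 16*1)² = (-144 - 16 + 16)² = (-144)² = 20736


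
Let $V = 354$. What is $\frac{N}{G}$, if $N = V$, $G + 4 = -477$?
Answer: $- \frac{354}{481} \approx -0.73597$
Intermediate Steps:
$G = -481$ ($G = -4 - 477 = -481$)
$N = 354$
$\frac{N}{G} = \frac{354}{-481} = 354 \left(- \frac{1}{481}\right) = - \frac{354}{481}$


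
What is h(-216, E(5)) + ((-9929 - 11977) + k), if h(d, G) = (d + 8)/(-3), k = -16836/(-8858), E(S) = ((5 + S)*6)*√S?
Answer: -290118536/13287 ≈ -21835.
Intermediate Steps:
E(S) = √S*(30 + 6*S) (E(S) = (30 + 6*S)*√S = √S*(30 + 6*S))
k = 8418/4429 (k = -16836*(-1/8858) = 8418/4429 ≈ 1.9007)
h(d, G) = -8/3 - d/3 (h(d, G) = (8 + d)*(-⅓) = -8/3 - d/3)
h(-216, E(5)) + ((-9929 - 11977) + k) = (-8/3 - ⅓*(-216)) + ((-9929 - 11977) + 8418/4429) = (-8/3 + 72) + (-21906 + 8418/4429) = 208/3 - 97013256/4429 = -290118536/13287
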